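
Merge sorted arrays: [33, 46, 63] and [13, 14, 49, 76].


Take 13 from B
Take 14 from B
Take 33 from A
Take 46 from A
Take 49 from B
Take 63 from A

Merged: [13, 14, 33, 46, 49, 63, 76]


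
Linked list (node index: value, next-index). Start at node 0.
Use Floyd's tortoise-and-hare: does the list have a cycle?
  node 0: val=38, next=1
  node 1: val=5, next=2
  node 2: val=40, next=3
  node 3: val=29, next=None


Floyd's tortoise (slow, +1) and hare (fast, +2):
  init: slow=0, fast=0
  step 1: slow=1, fast=2
  step 2: fast 2->3->None, no cycle

Cycle: no


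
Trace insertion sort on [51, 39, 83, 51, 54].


Initial: [51, 39, 83, 51, 54]
Insert 39: [39, 51, 83, 51, 54]
Insert 83: [39, 51, 83, 51, 54]
Insert 51: [39, 51, 51, 83, 54]
Insert 54: [39, 51, 51, 54, 83]

Sorted: [39, 51, 51, 54, 83]


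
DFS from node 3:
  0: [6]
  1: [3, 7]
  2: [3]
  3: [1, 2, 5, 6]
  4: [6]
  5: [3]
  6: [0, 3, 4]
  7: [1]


Visit 3, push [6, 5, 2, 1]
Visit 1, push [7]
Visit 7, push []
Visit 2, push []
Visit 5, push []
Visit 6, push [4, 0]
Visit 0, push []
Visit 4, push []

DFS order: [3, 1, 7, 2, 5, 6, 0, 4]


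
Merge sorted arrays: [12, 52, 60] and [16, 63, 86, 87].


Take 12 from A
Take 16 from B
Take 52 from A
Take 60 from A

Merged: [12, 16, 52, 60, 63, 86, 87]


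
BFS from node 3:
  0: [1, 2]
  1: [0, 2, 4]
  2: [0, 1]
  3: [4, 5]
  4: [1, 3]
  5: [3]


Visit 3, enqueue [4, 5]
Visit 4, enqueue [1]
Visit 5, enqueue []
Visit 1, enqueue [0, 2]
Visit 0, enqueue []
Visit 2, enqueue []

BFS order: [3, 4, 5, 1, 0, 2]


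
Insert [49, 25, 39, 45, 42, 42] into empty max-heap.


Insert 49: [49]
Insert 25: [49, 25]
Insert 39: [49, 25, 39]
Insert 45: [49, 45, 39, 25]
Insert 42: [49, 45, 39, 25, 42]
Insert 42: [49, 45, 42, 25, 42, 39]

Final heap: [49, 45, 42, 25, 42, 39]


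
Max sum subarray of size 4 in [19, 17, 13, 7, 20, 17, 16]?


[0:4]: 56
[1:5]: 57
[2:6]: 57
[3:7]: 60

Max: 60 at [3:7]


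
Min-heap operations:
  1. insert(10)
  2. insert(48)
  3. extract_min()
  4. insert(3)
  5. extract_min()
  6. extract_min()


insert(10) -> [10]
insert(48) -> [10, 48]
extract_min()->10, [48]
insert(3) -> [3, 48]
extract_min()->3, [48]
extract_min()->48, []

Final heap: []


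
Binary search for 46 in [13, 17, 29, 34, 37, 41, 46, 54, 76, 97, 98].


Step 1: lo=0, hi=10, mid=5, val=41
Step 2: lo=6, hi=10, mid=8, val=76
Step 3: lo=6, hi=7, mid=6, val=46

Found at index 6


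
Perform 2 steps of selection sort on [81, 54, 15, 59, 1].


Initial: [81, 54, 15, 59, 1]
Step 1: min=1 at 4
  Swap: [1, 54, 15, 59, 81]
Step 2: min=15 at 2
  Swap: [1, 15, 54, 59, 81]

After 2 steps: [1, 15, 54, 59, 81]


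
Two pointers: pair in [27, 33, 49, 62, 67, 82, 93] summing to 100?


lo=0(27)+hi=6(93)=120
lo=0(27)+hi=5(82)=109
lo=0(27)+hi=4(67)=94
lo=1(33)+hi=4(67)=100

Yes: 33+67=100


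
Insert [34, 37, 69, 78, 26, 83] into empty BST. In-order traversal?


Insert 34: root
Insert 37: R from 34
Insert 69: R from 34 -> R from 37
Insert 78: R from 34 -> R from 37 -> R from 69
Insert 26: L from 34
Insert 83: R from 34 -> R from 37 -> R from 69 -> R from 78

In-order: [26, 34, 37, 69, 78, 83]


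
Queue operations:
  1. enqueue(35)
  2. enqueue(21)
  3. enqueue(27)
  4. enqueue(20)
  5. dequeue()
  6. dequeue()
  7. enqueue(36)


enqueue(35) -> [35]
enqueue(21) -> [35, 21]
enqueue(27) -> [35, 21, 27]
enqueue(20) -> [35, 21, 27, 20]
dequeue()->35, [21, 27, 20]
dequeue()->21, [27, 20]
enqueue(36) -> [27, 20, 36]

Final queue: [27, 20, 36]


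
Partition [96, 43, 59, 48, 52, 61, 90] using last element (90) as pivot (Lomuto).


Pivot: 90
  43 <= 90: swap -> [43, 96, 59, 48, 52, 61, 90]
  59 <= 90: swap -> [43, 59, 96, 48, 52, 61, 90]
  48 <= 90: swap -> [43, 59, 48, 96, 52, 61, 90]
  52 <= 90: swap -> [43, 59, 48, 52, 96, 61, 90]
  61 <= 90: swap -> [43, 59, 48, 52, 61, 96, 90]
Place pivot at 5: [43, 59, 48, 52, 61, 90, 96]

Partitioned: [43, 59, 48, 52, 61, 90, 96]


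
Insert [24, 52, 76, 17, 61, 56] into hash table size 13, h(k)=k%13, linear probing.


Insert 24: h=11 -> slot 11
Insert 52: h=0 -> slot 0
Insert 76: h=11, 1 probes -> slot 12
Insert 17: h=4 -> slot 4
Insert 61: h=9 -> slot 9
Insert 56: h=4, 1 probes -> slot 5

Table: [52, None, None, None, 17, 56, None, None, None, 61, None, 24, 76]


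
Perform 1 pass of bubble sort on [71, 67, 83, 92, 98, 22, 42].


Initial: [71, 67, 83, 92, 98, 22, 42]
Pass 1: [67, 71, 83, 92, 22, 42, 98] (3 swaps)

After 1 pass: [67, 71, 83, 92, 22, 42, 98]


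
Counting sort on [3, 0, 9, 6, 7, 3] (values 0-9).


Input: [3, 0, 9, 6, 7, 3]
Counts: [1, 0, 0, 2, 0, 0, 1, 1, 0, 1]

Sorted: [0, 3, 3, 6, 7, 9]


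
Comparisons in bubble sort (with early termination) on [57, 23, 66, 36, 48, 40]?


Algorithm: bubble sort (with early termination)
Input: [57, 23, 66, 36, 48, 40]
Sorted: [23, 36, 40, 48, 57, 66]

14


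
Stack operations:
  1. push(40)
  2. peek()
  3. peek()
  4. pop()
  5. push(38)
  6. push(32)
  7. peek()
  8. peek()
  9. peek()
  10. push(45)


push(40) -> [40]
peek()->40
peek()->40
pop()->40, []
push(38) -> [38]
push(32) -> [38, 32]
peek()->32
peek()->32
peek()->32
push(45) -> [38, 32, 45]

Final stack: [38, 32, 45]


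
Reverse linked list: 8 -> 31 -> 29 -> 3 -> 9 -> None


Step 1: curr=8, set curr.next=prev(None) | reversed so far: 8
Step 2: curr=31, set curr.next=prev(8) | reversed so far: 31 -> 8
Step 3: curr=29, set curr.next=prev(31) | reversed so far: 29 -> 31 -> 8
Step 4: curr=3, set curr.next=prev(29) | reversed so far: 3 -> 29 -> 31 -> 8
Step 5: curr=9, set curr.next=prev(3) | reversed so far: 9 -> 3 -> 29 -> 31 -> 8

9 -> 3 -> 29 -> 31 -> 8 -> None


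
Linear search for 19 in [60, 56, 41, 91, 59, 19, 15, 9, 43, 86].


i=0: 60!=19
i=1: 56!=19
i=2: 41!=19
i=3: 91!=19
i=4: 59!=19
i=5: 19==19 found!

Found at 5, 6 comps


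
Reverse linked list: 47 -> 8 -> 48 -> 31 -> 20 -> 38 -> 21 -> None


Step 1: curr=47, set curr.next=prev(None) | reversed so far: 47
Step 2: curr=8, set curr.next=prev(47) | reversed so far: 8 -> 47
Step 3: curr=48, set curr.next=prev(8) | reversed so far: 48 -> 8 -> 47
Step 4: curr=31, set curr.next=prev(48) | reversed so far: 31 -> 48 -> 8 -> 47
Step 5: curr=20, set curr.next=prev(31) | reversed so far: 20 -> 31 -> 48 -> 8 -> 47
Step 6: curr=38, set curr.next=prev(20) | reversed so far: 38 -> 20 -> 31 -> 48 -> 8 -> 47
Step 7: curr=21, set curr.next=prev(38) | reversed so far: 21 -> 38 -> 20 -> 31 -> 48 -> 8 -> 47

21 -> 38 -> 20 -> 31 -> 48 -> 8 -> 47 -> None


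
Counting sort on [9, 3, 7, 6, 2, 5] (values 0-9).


Input: [9, 3, 7, 6, 2, 5]
Counts: [0, 0, 1, 1, 0, 1, 1, 1, 0, 1]

Sorted: [2, 3, 5, 6, 7, 9]


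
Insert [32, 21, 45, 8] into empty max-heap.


Insert 32: [32]
Insert 21: [32, 21]
Insert 45: [45, 21, 32]
Insert 8: [45, 21, 32, 8]

Final heap: [45, 21, 32, 8]


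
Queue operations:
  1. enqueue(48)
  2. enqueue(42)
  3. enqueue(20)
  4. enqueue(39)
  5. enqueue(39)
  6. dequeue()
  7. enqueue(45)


enqueue(48) -> [48]
enqueue(42) -> [48, 42]
enqueue(20) -> [48, 42, 20]
enqueue(39) -> [48, 42, 20, 39]
enqueue(39) -> [48, 42, 20, 39, 39]
dequeue()->48, [42, 20, 39, 39]
enqueue(45) -> [42, 20, 39, 39, 45]

Final queue: [42, 20, 39, 39, 45]


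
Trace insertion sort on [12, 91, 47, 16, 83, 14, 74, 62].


Initial: [12, 91, 47, 16, 83, 14, 74, 62]
Insert 91: [12, 91, 47, 16, 83, 14, 74, 62]
Insert 47: [12, 47, 91, 16, 83, 14, 74, 62]
Insert 16: [12, 16, 47, 91, 83, 14, 74, 62]
Insert 83: [12, 16, 47, 83, 91, 14, 74, 62]
Insert 14: [12, 14, 16, 47, 83, 91, 74, 62]
Insert 74: [12, 14, 16, 47, 74, 83, 91, 62]
Insert 62: [12, 14, 16, 47, 62, 74, 83, 91]

Sorted: [12, 14, 16, 47, 62, 74, 83, 91]


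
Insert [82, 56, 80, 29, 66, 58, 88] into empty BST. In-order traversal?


Insert 82: root
Insert 56: L from 82
Insert 80: L from 82 -> R from 56
Insert 29: L from 82 -> L from 56
Insert 66: L from 82 -> R from 56 -> L from 80
Insert 58: L from 82 -> R from 56 -> L from 80 -> L from 66
Insert 88: R from 82

In-order: [29, 56, 58, 66, 80, 82, 88]


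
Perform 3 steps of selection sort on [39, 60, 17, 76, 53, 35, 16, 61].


Initial: [39, 60, 17, 76, 53, 35, 16, 61]
Step 1: min=16 at 6
  Swap: [16, 60, 17, 76, 53, 35, 39, 61]
Step 2: min=17 at 2
  Swap: [16, 17, 60, 76, 53, 35, 39, 61]
Step 3: min=35 at 5
  Swap: [16, 17, 35, 76, 53, 60, 39, 61]

After 3 steps: [16, 17, 35, 76, 53, 60, 39, 61]


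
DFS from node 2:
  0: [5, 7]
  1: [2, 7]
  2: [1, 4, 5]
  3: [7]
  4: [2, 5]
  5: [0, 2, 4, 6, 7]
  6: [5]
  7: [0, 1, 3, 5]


Visit 2, push [5, 4, 1]
Visit 1, push [7]
Visit 7, push [5, 3, 0]
Visit 0, push [5]
Visit 5, push [6, 4]
Visit 4, push []
Visit 6, push []
Visit 3, push []

DFS order: [2, 1, 7, 0, 5, 4, 6, 3]


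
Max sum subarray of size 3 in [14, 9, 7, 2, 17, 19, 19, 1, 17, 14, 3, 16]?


[0:3]: 30
[1:4]: 18
[2:5]: 26
[3:6]: 38
[4:7]: 55
[5:8]: 39
[6:9]: 37
[7:10]: 32
[8:11]: 34
[9:12]: 33

Max: 55 at [4:7]


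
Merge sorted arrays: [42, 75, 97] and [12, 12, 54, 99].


Take 12 from B
Take 12 from B
Take 42 from A
Take 54 from B
Take 75 from A
Take 97 from A

Merged: [12, 12, 42, 54, 75, 97, 99]


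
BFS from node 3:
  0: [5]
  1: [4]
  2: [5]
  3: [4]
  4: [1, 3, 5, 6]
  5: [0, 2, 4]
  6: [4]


Visit 3, enqueue [4]
Visit 4, enqueue [1, 5, 6]
Visit 1, enqueue []
Visit 5, enqueue [0, 2]
Visit 6, enqueue []
Visit 0, enqueue []
Visit 2, enqueue []

BFS order: [3, 4, 1, 5, 6, 0, 2]


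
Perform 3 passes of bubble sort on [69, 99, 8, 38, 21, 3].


Initial: [69, 99, 8, 38, 21, 3]
Pass 1: [69, 8, 38, 21, 3, 99] (4 swaps)
Pass 2: [8, 38, 21, 3, 69, 99] (4 swaps)
Pass 3: [8, 21, 3, 38, 69, 99] (2 swaps)

After 3 passes: [8, 21, 3, 38, 69, 99]


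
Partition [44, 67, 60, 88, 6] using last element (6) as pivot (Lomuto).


Pivot: 6
Place pivot at 0: [6, 67, 60, 88, 44]

Partitioned: [6, 67, 60, 88, 44]


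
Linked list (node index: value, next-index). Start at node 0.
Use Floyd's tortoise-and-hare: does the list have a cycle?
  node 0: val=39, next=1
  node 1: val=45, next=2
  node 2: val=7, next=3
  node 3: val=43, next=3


Floyd's tortoise (slow, +1) and hare (fast, +2):
  init: slow=0, fast=0
  step 1: slow=1, fast=2
  step 2: slow=2, fast=3
  step 3: slow=3, fast=3
  slow == fast at node 3: cycle detected

Cycle: yes


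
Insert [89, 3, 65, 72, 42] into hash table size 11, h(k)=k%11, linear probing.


Insert 89: h=1 -> slot 1
Insert 3: h=3 -> slot 3
Insert 65: h=10 -> slot 10
Insert 72: h=6 -> slot 6
Insert 42: h=9 -> slot 9

Table: [None, 89, None, 3, None, None, 72, None, None, 42, 65]


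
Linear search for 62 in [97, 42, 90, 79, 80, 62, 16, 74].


i=0: 97!=62
i=1: 42!=62
i=2: 90!=62
i=3: 79!=62
i=4: 80!=62
i=5: 62==62 found!

Found at 5, 6 comps


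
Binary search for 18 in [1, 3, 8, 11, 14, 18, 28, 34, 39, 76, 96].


Step 1: lo=0, hi=10, mid=5, val=18

Found at index 5


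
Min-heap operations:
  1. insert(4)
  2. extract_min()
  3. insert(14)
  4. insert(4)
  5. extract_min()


insert(4) -> [4]
extract_min()->4, []
insert(14) -> [14]
insert(4) -> [4, 14]
extract_min()->4, [14]

Final heap: [14]


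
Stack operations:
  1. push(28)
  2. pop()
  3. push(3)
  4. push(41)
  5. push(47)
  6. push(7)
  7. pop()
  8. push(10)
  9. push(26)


push(28) -> [28]
pop()->28, []
push(3) -> [3]
push(41) -> [3, 41]
push(47) -> [3, 41, 47]
push(7) -> [3, 41, 47, 7]
pop()->7, [3, 41, 47]
push(10) -> [3, 41, 47, 10]
push(26) -> [3, 41, 47, 10, 26]

Final stack: [3, 41, 47, 10, 26]


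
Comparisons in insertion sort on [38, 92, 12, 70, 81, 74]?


Algorithm: insertion sort
Input: [38, 92, 12, 70, 81, 74]
Sorted: [12, 38, 70, 74, 81, 92]

10


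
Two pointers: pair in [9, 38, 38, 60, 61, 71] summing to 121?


lo=0(9)+hi=5(71)=80
lo=1(38)+hi=5(71)=109
lo=2(38)+hi=5(71)=109
lo=3(60)+hi=5(71)=131
lo=3(60)+hi=4(61)=121

Yes: 60+61=121


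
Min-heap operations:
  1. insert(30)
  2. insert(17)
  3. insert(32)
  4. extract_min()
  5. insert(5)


insert(30) -> [30]
insert(17) -> [17, 30]
insert(32) -> [17, 30, 32]
extract_min()->17, [30, 32]
insert(5) -> [5, 32, 30]

Final heap: [5, 32, 30]


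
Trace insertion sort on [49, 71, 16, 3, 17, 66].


Initial: [49, 71, 16, 3, 17, 66]
Insert 71: [49, 71, 16, 3, 17, 66]
Insert 16: [16, 49, 71, 3, 17, 66]
Insert 3: [3, 16, 49, 71, 17, 66]
Insert 17: [3, 16, 17, 49, 71, 66]
Insert 66: [3, 16, 17, 49, 66, 71]

Sorted: [3, 16, 17, 49, 66, 71]


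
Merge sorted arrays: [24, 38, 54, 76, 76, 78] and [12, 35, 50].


Take 12 from B
Take 24 from A
Take 35 from B
Take 38 from A
Take 50 from B

Merged: [12, 24, 35, 38, 50, 54, 76, 76, 78]


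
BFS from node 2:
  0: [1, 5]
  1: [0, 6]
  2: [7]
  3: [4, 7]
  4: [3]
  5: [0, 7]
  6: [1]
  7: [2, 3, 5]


Visit 2, enqueue [7]
Visit 7, enqueue [3, 5]
Visit 3, enqueue [4]
Visit 5, enqueue [0]
Visit 4, enqueue []
Visit 0, enqueue [1]
Visit 1, enqueue [6]
Visit 6, enqueue []

BFS order: [2, 7, 3, 5, 4, 0, 1, 6]


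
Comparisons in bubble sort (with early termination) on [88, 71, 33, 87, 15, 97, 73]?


Algorithm: bubble sort (with early termination)
Input: [88, 71, 33, 87, 15, 97, 73]
Sorted: [15, 33, 71, 73, 87, 88, 97]

20


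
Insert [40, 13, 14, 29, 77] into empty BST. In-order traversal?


Insert 40: root
Insert 13: L from 40
Insert 14: L from 40 -> R from 13
Insert 29: L from 40 -> R from 13 -> R from 14
Insert 77: R from 40

In-order: [13, 14, 29, 40, 77]


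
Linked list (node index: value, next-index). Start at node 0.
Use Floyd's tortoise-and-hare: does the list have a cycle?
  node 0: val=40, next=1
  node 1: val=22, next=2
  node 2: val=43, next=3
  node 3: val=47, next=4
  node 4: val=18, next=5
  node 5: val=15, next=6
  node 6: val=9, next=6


Floyd's tortoise (slow, +1) and hare (fast, +2):
  init: slow=0, fast=0
  step 1: slow=1, fast=2
  step 2: slow=2, fast=4
  step 3: slow=3, fast=6
  step 4: slow=4, fast=6
  step 5: slow=5, fast=6
  step 6: slow=6, fast=6
  slow == fast at node 6: cycle detected

Cycle: yes


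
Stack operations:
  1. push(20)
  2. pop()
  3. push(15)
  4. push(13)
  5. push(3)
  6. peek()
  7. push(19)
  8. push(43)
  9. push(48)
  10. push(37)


push(20) -> [20]
pop()->20, []
push(15) -> [15]
push(13) -> [15, 13]
push(3) -> [15, 13, 3]
peek()->3
push(19) -> [15, 13, 3, 19]
push(43) -> [15, 13, 3, 19, 43]
push(48) -> [15, 13, 3, 19, 43, 48]
push(37) -> [15, 13, 3, 19, 43, 48, 37]

Final stack: [15, 13, 3, 19, 43, 48, 37]


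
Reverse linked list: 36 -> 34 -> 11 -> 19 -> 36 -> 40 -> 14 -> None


Step 1: curr=36, set curr.next=prev(None) | reversed so far: 36
Step 2: curr=34, set curr.next=prev(36) | reversed so far: 34 -> 36
Step 3: curr=11, set curr.next=prev(34) | reversed so far: 11 -> 34 -> 36
Step 4: curr=19, set curr.next=prev(11) | reversed so far: 19 -> 11 -> 34 -> 36
Step 5: curr=36, set curr.next=prev(19) | reversed so far: 36 -> 19 -> 11 -> 34 -> 36
Step 6: curr=40, set curr.next=prev(36) | reversed so far: 40 -> 36 -> 19 -> 11 -> 34 -> 36
Step 7: curr=14, set curr.next=prev(40) | reversed so far: 14 -> 40 -> 36 -> 19 -> 11 -> 34 -> 36

14 -> 40 -> 36 -> 19 -> 11 -> 34 -> 36 -> None


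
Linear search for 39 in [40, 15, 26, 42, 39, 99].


i=0: 40!=39
i=1: 15!=39
i=2: 26!=39
i=3: 42!=39
i=4: 39==39 found!

Found at 4, 5 comps


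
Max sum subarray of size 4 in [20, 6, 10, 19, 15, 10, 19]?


[0:4]: 55
[1:5]: 50
[2:6]: 54
[3:7]: 63

Max: 63 at [3:7]


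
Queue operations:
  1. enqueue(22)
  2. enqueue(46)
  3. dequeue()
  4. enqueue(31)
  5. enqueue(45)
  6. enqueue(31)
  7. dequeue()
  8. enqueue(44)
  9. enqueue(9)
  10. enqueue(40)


enqueue(22) -> [22]
enqueue(46) -> [22, 46]
dequeue()->22, [46]
enqueue(31) -> [46, 31]
enqueue(45) -> [46, 31, 45]
enqueue(31) -> [46, 31, 45, 31]
dequeue()->46, [31, 45, 31]
enqueue(44) -> [31, 45, 31, 44]
enqueue(9) -> [31, 45, 31, 44, 9]
enqueue(40) -> [31, 45, 31, 44, 9, 40]

Final queue: [31, 45, 31, 44, 9, 40]


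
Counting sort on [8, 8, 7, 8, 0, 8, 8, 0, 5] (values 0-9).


Input: [8, 8, 7, 8, 0, 8, 8, 0, 5]
Counts: [2, 0, 0, 0, 0, 1, 0, 1, 5, 0]

Sorted: [0, 0, 5, 7, 8, 8, 8, 8, 8]


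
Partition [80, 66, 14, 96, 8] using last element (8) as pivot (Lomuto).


Pivot: 8
Place pivot at 0: [8, 66, 14, 96, 80]

Partitioned: [8, 66, 14, 96, 80]


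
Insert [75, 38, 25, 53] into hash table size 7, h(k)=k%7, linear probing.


Insert 75: h=5 -> slot 5
Insert 38: h=3 -> slot 3
Insert 25: h=4 -> slot 4
Insert 53: h=4, 2 probes -> slot 6

Table: [None, None, None, 38, 25, 75, 53]


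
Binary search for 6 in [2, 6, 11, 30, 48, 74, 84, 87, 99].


Step 1: lo=0, hi=8, mid=4, val=48
Step 2: lo=0, hi=3, mid=1, val=6

Found at index 1


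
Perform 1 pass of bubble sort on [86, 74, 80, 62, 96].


Initial: [86, 74, 80, 62, 96]
Pass 1: [74, 80, 62, 86, 96] (3 swaps)

After 1 pass: [74, 80, 62, 86, 96]


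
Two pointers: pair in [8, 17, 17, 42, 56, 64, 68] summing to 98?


lo=0(8)+hi=6(68)=76
lo=1(17)+hi=6(68)=85
lo=2(17)+hi=6(68)=85
lo=3(42)+hi=6(68)=110
lo=3(42)+hi=5(64)=106
lo=3(42)+hi=4(56)=98

Yes: 42+56=98


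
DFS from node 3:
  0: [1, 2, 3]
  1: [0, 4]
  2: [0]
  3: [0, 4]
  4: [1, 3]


Visit 3, push [4, 0]
Visit 0, push [2, 1]
Visit 1, push [4]
Visit 4, push []
Visit 2, push []

DFS order: [3, 0, 1, 4, 2]


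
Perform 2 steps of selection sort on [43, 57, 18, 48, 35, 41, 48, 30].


Initial: [43, 57, 18, 48, 35, 41, 48, 30]
Step 1: min=18 at 2
  Swap: [18, 57, 43, 48, 35, 41, 48, 30]
Step 2: min=30 at 7
  Swap: [18, 30, 43, 48, 35, 41, 48, 57]

After 2 steps: [18, 30, 43, 48, 35, 41, 48, 57]


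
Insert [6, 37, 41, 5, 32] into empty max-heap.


Insert 6: [6]
Insert 37: [37, 6]
Insert 41: [41, 6, 37]
Insert 5: [41, 6, 37, 5]
Insert 32: [41, 32, 37, 5, 6]

Final heap: [41, 32, 37, 5, 6]


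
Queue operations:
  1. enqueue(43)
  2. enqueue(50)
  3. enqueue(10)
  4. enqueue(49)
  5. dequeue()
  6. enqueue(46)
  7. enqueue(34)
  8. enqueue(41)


enqueue(43) -> [43]
enqueue(50) -> [43, 50]
enqueue(10) -> [43, 50, 10]
enqueue(49) -> [43, 50, 10, 49]
dequeue()->43, [50, 10, 49]
enqueue(46) -> [50, 10, 49, 46]
enqueue(34) -> [50, 10, 49, 46, 34]
enqueue(41) -> [50, 10, 49, 46, 34, 41]

Final queue: [50, 10, 49, 46, 34, 41]


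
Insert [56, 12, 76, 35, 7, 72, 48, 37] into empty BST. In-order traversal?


Insert 56: root
Insert 12: L from 56
Insert 76: R from 56
Insert 35: L from 56 -> R from 12
Insert 7: L from 56 -> L from 12
Insert 72: R from 56 -> L from 76
Insert 48: L from 56 -> R from 12 -> R from 35
Insert 37: L from 56 -> R from 12 -> R from 35 -> L from 48

In-order: [7, 12, 35, 37, 48, 56, 72, 76]


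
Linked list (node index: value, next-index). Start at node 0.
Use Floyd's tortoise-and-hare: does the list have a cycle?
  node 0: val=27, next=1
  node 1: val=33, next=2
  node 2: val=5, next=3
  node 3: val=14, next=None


Floyd's tortoise (slow, +1) and hare (fast, +2):
  init: slow=0, fast=0
  step 1: slow=1, fast=2
  step 2: fast 2->3->None, no cycle

Cycle: no


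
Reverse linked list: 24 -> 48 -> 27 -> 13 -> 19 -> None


Step 1: curr=24, set curr.next=prev(None) | reversed so far: 24
Step 2: curr=48, set curr.next=prev(24) | reversed so far: 48 -> 24
Step 3: curr=27, set curr.next=prev(48) | reversed so far: 27 -> 48 -> 24
Step 4: curr=13, set curr.next=prev(27) | reversed so far: 13 -> 27 -> 48 -> 24
Step 5: curr=19, set curr.next=prev(13) | reversed so far: 19 -> 13 -> 27 -> 48 -> 24

19 -> 13 -> 27 -> 48 -> 24 -> None


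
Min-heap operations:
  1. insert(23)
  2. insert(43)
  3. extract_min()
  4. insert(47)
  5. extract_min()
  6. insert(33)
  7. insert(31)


insert(23) -> [23]
insert(43) -> [23, 43]
extract_min()->23, [43]
insert(47) -> [43, 47]
extract_min()->43, [47]
insert(33) -> [33, 47]
insert(31) -> [31, 47, 33]

Final heap: [31, 47, 33]


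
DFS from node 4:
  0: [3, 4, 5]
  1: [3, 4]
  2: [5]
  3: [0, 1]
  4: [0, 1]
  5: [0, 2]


Visit 4, push [1, 0]
Visit 0, push [5, 3]
Visit 3, push [1]
Visit 1, push []
Visit 5, push [2]
Visit 2, push []

DFS order: [4, 0, 3, 1, 5, 2]


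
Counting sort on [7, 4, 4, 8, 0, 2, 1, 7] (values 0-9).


Input: [7, 4, 4, 8, 0, 2, 1, 7]
Counts: [1, 1, 1, 0, 2, 0, 0, 2, 1, 0]

Sorted: [0, 1, 2, 4, 4, 7, 7, 8]


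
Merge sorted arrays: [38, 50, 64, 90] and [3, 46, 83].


Take 3 from B
Take 38 from A
Take 46 from B
Take 50 from A
Take 64 from A
Take 83 from B

Merged: [3, 38, 46, 50, 64, 83, 90]


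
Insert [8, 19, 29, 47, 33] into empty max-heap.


Insert 8: [8]
Insert 19: [19, 8]
Insert 29: [29, 8, 19]
Insert 47: [47, 29, 19, 8]
Insert 33: [47, 33, 19, 8, 29]

Final heap: [47, 33, 19, 8, 29]


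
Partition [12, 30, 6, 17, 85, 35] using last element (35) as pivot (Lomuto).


Pivot: 35
  12 <= 35: advance i (no swap)
  30 <= 35: advance i (no swap)
  6 <= 35: advance i (no swap)
  17 <= 35: advance i (no swap)
Place pivot at 4: [12, 30, 6, 17, 35, 85]

Partitioned: [12, 30, 6, 17, 35, 85]


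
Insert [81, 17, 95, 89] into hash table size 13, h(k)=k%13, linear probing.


Insert 81: h=3 -> slot 3
Insert 17: h=4 -> slot 4
Insert 95: h=4, 1 probes -> slot 5
Insert 89: h=11 -> slot 11

Table: [None, None, None, 81, 17, 95, None, None, None, None, None, 89, None]


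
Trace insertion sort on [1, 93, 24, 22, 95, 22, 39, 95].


Initial: [1, 93, 24, 22, 95, 22, 39, 95]
Insert 93: [1, 93, 24, 22, 95, 22, 39, 95]
Insert 24: [1, 24, 93, 22, 95, 22, 39, 95]
Insert 22: [1, 22, 24, 93, 95, 22, 39, 95]
Insert 95: [1, 22, 24, 93, 95, 22, 39, 95]
Insert 22: [1, 22, 22, 24, 93, 95, 39, 95]
Insert 39: [1, 22, 22, 24, 39, 93, 95, 95]
Insert 95: [1, 22, 22, 24, 39, 93, 95, 95]

Sorted: [1, 22, 22, 24, 39, 93, 95, 95]


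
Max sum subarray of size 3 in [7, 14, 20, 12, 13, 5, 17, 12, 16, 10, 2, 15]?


[0:3]: 41
[1:4]: 46
[2:5]: 45
[3:6]: 30
[4:7]: 35
[5:8]: 34
[6:9]: 45
[7:10]: 38
[8:11]: 28
[9:12]: 27

Max: 46 at [1:4]


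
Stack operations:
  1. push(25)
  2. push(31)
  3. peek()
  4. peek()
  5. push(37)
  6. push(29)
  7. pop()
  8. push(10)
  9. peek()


push(25) -> [25]
push(31) -> [25, 31]
peek()->31
peek()->31
push(37) -> [25, 31, 37]
push(29) -> [25, 31, 37, 29]
pop()->29, [25, 31, 37]
push(10) -> [25, 31, 37, 10]
peek()->10

Final stack: [25, 31, 37, 10]


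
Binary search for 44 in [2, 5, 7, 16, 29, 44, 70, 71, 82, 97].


Step 1: lo=0, hi=9, mid=4, val=29
Step 2: lo=5, hi=9, mid=7, val=71
Step 3: lo=5, hi=6, mid=5, val=44

Found at index 5


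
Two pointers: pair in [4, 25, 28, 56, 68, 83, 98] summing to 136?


lo=0(4)+hi=6(98)=102
lo=1(25)+hi=6(98)=123
lo=2(28)+hi=6(98)=126
lo=3(56)+hi=6(98)=154
lo=3(56)+hi=5(83)=139
lo=3(56)+hi=4(68)=124

No pair found


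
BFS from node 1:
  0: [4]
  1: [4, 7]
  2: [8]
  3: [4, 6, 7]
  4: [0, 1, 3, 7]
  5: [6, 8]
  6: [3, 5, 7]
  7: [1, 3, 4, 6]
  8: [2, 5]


Visit 1, enqueue [4, 7]
Visit 4, enqueue [0, 3]
Visit 7, enqueue [6]
Visit 0, enqueue []
Visit 3, enqueue []
Visit 6, enqueue [5]
Visit 5, enqueue [8]
Visit 8, enqueue [2]
Visit 2, enqueue []

BFS order: [1, 4, 7, 0, 3, 6, 5, 8, 2]


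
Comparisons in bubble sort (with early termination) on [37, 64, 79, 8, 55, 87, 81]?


Algorithm: bubble sort (with early termination)
Input: [37, 64, 79, 8, 55, 87, 81]
Sorted: [8, 37, 55, 64, 79, 81, 87]

18


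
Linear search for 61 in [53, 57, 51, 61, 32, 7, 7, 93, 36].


i=0: 53!=61
i=1: 57!=61
i=2: 51!=61
i=3: 61==61 found!

Found at 3, 4 comps


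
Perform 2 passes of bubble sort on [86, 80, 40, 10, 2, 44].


Initial: [86, 80, 40, 10, 2, 44]
Pass 1: [80, 40, 10, 2, 44, 86] (5 swaps)
Pass 2: [40, 10, 2, 44, 80, 86] (4 swaps)

After 2 passes: [40, 10, 2, 44, 80, 86]


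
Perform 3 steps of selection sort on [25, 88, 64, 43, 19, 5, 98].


Initial: [25, 88, 64, 43, 19, 5, 98]
Step 1: min=5 at 5
  Swap: [5, 88, 64, 43, 19, 25, 98]
Step 2: min=19 at 4
  Swap: [5, 19, 64, 43, 88, 25, 98]
Step 3: min=25 at 5
  Swap: [5, 19, 25, 43, 88, 64, 98]

After 3 steps: [5, 19, 25, 43, 88, 64, 98]


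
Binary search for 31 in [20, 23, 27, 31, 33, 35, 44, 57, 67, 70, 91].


Step 1: lo=0, hi=10, mid=5, val=35
Step 2: lo=0, hi=4, mid=2, val=27
Step 3: lo=3, hi=4, mid=3, val=31

Found at index 3


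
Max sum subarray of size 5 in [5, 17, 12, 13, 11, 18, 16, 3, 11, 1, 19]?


[0:5]: 58
[1:6]: 71
[2:7]: 70
[3:8]: 61
[4:9]: 59
[5:10]: 49
[6:11]: 50

Max: 71 at [1:6]


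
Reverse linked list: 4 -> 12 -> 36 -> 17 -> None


Step 1: curr=4, set curr.next=prev(None) | reversed so far: 4
Step 2: curr=12, set curr.next=prev(4) | reversed so far: 12 -> 4
Step 3: curr=36, set curr.next=prev(12) | reversed so far: 36 -> 12 -> 4
Step 4: curr=17, set curr.next=prev(36) | reversed so far: 17 -> 36 -> 12 -> 4

17 -> 36 -> 12 -> 4 -> None


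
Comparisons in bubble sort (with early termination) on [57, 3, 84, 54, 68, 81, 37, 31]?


Algorithm: bubble sort (with early termination)
Input: [57, 3, 84, 54, 68, 81, 37, 31]
Sorted: [3, 31, 37, 54, 57, 68, 81, 84]

28


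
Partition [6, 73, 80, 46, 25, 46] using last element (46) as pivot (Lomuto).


Pivot: 46
  6 <= 46: advance i (no swap)
  46 <= 46: swap -> [6, 46, 80, 73, 25, 46]
  25 <= 46: swap -> [6, 46, 25, 73, 80, 46]
Place pivot at 3: [6, 46, 25, 46, 80, 73]

Partitioned: [6, 46, 25, 46, 80, 73]


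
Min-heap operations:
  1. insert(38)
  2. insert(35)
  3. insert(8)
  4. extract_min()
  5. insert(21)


insert(38) -> [38]
insert(35) -> [35, 38]
insert(8) -> [8, 38, 35]
extract_min()->8, [35, 38]
insert(21) -> [21, 38, 35]

Final heap: [21, 38, 35]


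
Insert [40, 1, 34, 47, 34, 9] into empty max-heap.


Insert 40: [40]
Insert 1: [40, 1]
Insert 34: [40, 1, 34]
Insert 47: [47, 40, 34, 1]
Insert 34: [47, 40, 34, 1, 34]
Insert 9: [47, 40, 34, 1, 34, 9]

Final heap: [47, 40, 34, 1, 34, 9]


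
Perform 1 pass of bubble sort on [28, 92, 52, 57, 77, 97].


Initial: [28, 92, 52, 57, 77, 97]
Pass 1: [28, 52, 57, 77, 92, 97] (3 swaps)

After 1 pass: [28, 52, 57, 77, 92, 97]


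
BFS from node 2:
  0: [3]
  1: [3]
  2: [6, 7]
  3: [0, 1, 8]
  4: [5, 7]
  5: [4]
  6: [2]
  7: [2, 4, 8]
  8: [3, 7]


Visit 2, enqueue [6, 7]
Visit 6, enqueue []
Visit 7, enqueue [4, 8]
Visit 4, enqueue [5]
Visit 8, enqueue [3]
Visit 5, enqueue []
Visit 3, enqueue [0, 1]
Visit 0, enqueue []
Visit 1, enqueue []

BFS order: [2, 6, 7, 4, 8, 5, 3, 0, 1]


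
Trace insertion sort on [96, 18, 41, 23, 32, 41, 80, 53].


Initial: [96, 18, 41, 23, 32, 41, 80, 53]
Insert 18: [18, 96, 41, 23, 32, 41, 80, 53]
Insert 41: [18, 41, 96, 23, 32, 41, 80, 53]
Insert 23: [18, 23, 41, 96, 32, 41, 80, 53]
Insert 32: [18, 23, 32, 41, 96, 41, 80, 53]
Insert 41: [18, 23, 32, 41, 41, 96, 80, 53]
Insert 80: [18, 23, 32, 41, 41, 80, 96, 53]
Insert 53: [18, 23, 32, 41, 41, 53, 80, 96]

Sorted: [18, 23, 32, 41, 41, 53, 80, 96]


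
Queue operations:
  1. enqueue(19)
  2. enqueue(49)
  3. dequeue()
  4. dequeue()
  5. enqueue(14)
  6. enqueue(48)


enqueue(19) -> [19]
enqueue(49) -> [19, 49]
dequeue()->19, [49]
dequeue()->49, []
enqueue(14) -> [14]
enqueue(48) -> [14, 48]

Final queue: [14, 48]


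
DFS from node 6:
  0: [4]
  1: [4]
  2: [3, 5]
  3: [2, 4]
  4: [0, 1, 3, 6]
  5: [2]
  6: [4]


Visit 6, push [4]
Visit 4, push [3, 1, 0]
Visit 0, push []
Visit 1, push []
Visit 3, push [2]
Visit 2, push [5]
Visit 5, push []

DFS order: [6, 4, 0, 1, 3, 2, 5]


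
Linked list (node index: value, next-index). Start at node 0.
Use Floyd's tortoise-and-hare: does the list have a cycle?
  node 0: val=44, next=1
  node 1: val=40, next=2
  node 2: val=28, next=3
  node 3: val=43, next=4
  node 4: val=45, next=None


Floyd's tortoise (slow, +1) and hare (fast, +2):
  init: slow=0, fast=0
  step 1: slow=1, fast=2
  step 2: slow=2, fast=4
  step 3: fast -> None, no cycle

Cycle: no


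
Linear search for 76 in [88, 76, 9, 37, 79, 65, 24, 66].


i=0: 88!=76
i=1: 76==76 found!

Found at 1, 2 comps


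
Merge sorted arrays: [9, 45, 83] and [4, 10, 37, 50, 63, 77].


Take 4 from B
Take 9 from A
Take 10 from B
Take 37 from B
Take 45 from A
Take 50 from B
Take 63 from B
Take 77 from B

Merged: [4, 9, 10, 37, 45, 50, 63, 77, 83]


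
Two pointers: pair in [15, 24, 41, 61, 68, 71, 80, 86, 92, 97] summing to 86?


lo=0(15)+hi=9(97)=112
lo=0(15)+hi=8(92)=107
lo=0(15)+hi=7(86)=101
lo=0(15)+hi=6(80)=95
lo=0(15)+hi=5(71)=86

Yes: 15+71=86


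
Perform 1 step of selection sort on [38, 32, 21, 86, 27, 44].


Initial: [38, 32, 21, 86, 27, 44]
Step 1: min=21 at 2
  Swap: [21, 32, 38, 86, 27, 44]

After 1 step: [21, 32, 38, 86, 27, 44]


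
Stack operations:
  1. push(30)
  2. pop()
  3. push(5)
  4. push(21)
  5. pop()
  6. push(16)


push(30) -> [30]
pop()->30, []
push(5) -> [5]
push(21) -> [5, 21]
pop()->21, [5]
push(16) -> [5, 16]

Final stack: [5, 16]


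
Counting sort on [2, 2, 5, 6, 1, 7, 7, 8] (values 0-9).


Input: [2, 2, 5, 6, 1, 7, 7, 8]
Counts: [0, 1, 2, 0, 0, 1, 1, 2, 1, 0]

Sorted: [1, 2, 2, 5, 6, 7, 7, 8]


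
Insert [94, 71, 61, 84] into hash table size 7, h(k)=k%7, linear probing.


Insert 94: h=3 -> slot 3
Insert 71: h=1 -> slot 1
Insert 61: h=5 -> slot 5
Insert 84: h=0 -> slot 0

Table: [84, 71, None, 94, None, 61, None]


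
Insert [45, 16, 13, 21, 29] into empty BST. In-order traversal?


Insert 45: root
Insert 16: L from 45
Insert 13: L from 45 -> L from 16
Insert 21: L from 45 -> R from 16
Insert 29: L from 45 -> R from 16 -> R from 21

In-order: [13, 16, 21, 29, 45]


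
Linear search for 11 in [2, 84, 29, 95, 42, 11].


i=0: 2!=11
i=1: 84!=11
i=2: 29!=11
i=3: 95!=11
i=4: 42!=11
i=5: 11==11 found!

Found at 5, 6 comps


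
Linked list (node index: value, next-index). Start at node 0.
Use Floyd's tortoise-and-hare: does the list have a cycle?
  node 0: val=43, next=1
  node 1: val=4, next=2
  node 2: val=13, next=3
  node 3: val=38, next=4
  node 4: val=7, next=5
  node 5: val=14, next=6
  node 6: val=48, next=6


Floyd's tortoise (slow, +1) and hare (fast, +2):
  init: slow=0, fast=0
  step 1: slow=1, fast=2
  step 2: slow=2, fast=4
  step 3: slow=3, fast=6
  step 4: slow=4, fast=6
  step 5: slow=5, fast=6
  step 6: slow=6, fast=6
  slow == fast at node 6: cycle detected

Cycle: yes


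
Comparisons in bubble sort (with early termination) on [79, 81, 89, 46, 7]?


Algorithm: bubble sort (with early termination)
Input: [79, 81, 89, 46, 7]
Sorted: [7, 46, 79, 81, 89]

10


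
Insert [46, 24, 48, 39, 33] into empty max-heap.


Insert 46: [46]
Insert 24: [46, 24]
Insert 48: [48, 24, 46]
Insert 39: [48, 39, 46, 24]
Insert 33: [48, 39, 46, 24, 33]

Final heap: [48, 39, 46, 24, 33]


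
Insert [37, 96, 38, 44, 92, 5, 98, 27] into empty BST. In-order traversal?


Insert 37: root
Insert 96: R from 37
Insert 38: R from 37 -> L from 96
Insert 44: R from 37 -> L from 96 -> R from 38
Insert 92: R from 37 -> L from 96 -> R from 38 -> R from 44
Insert 5: L from 37
Insert 98: R from 37 -> R from 96
Insert 27: L from 37 -> R from 5

In-order: [5, 27, 37, 38, 44, 92, 96, 98]


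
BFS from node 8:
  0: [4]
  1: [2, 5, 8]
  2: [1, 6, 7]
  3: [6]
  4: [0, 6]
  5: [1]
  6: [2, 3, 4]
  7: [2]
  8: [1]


Visit 8, enqueue [1]
Visit 1, enqueue [2, 5]
Visit 2, enqueue [6, 7]
Visit 5, enqueue []
Visit 6, enqueue [3, 4]
Visit 7, enqueue []
Visit 3, enqueue []
Visit 4, enqueue [0]
Visit 0, enqueue []

BFS order: [8, 1, 2, 5, 6, 7, 3, 4, 0]


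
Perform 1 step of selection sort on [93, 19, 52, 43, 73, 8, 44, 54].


Initial: [93, 19, 52, 43, 73, 8, 44, 54]
Step 1: min=8 at 5
  Swap: [8, 19, 52, 43, 73, 93, 44, 54]

After 1 step: [8, 19, 52, 43, 73, 93, 44, 54]


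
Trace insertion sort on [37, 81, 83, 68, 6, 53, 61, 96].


Initial: [37, 81, 83, 68, 6, 53, 61, 96]
Insert 81: [37, 81, 83, 68, 6, 53, 61, 96]
Insert 83: [37, 81, 83, 68, 6, 53, 61, 96]
Insert 68: [37, 68, 81, 83, 6, 53, 61, 96]
Insert 6: [6, 37, 68, 81, 83, 53, 61, 96]
Insert 53: [6, 37, 53, 68, 81, 83, 61, 96]
Insert 61: [6, 37, 53, 61, 68, 81, 83, 96]
Insert 96: [6, 37, 53, 61, 68, 81, 83, 96]

Sorted: [6, 37, 53, 61, 68, 81, 83, 96]


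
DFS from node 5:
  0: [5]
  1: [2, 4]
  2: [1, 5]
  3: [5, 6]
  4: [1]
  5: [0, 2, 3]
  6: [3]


Visit 5, push [3, 2, 0]
Visit 0, push []
Visit 2, push [1]
Visit 1, push [4]
Visit 4, push []
Visit 3, push [6]
Visit 6, push []

DFS order: [5, 0, 2, 1, 4, 3, 6]


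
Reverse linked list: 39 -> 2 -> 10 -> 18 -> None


Step 1: curr=39, set curr.next=prev(None) | reversed so far: 39
Step 2: curr=2, set curr.next=prev(39) | reversed so far: 2 -> 39
Step 3: curr=10, set curr.next=prev(2) | reversed so far: 10 -> 2 -> 39
Step 4: curr=18, set curr.next=prev(10) | reversed so far: 18 -> 10 -> 2 -> 39

18 -> 10 -> 2 -> 39 -> None


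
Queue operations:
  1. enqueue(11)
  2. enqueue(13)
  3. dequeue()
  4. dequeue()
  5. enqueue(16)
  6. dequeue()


enqueue(11) -> [11]
enqueue(13) -> [11, 13]
dequeue()->11, [13]
dequeue()->13, []
enqueue(16) -> [16]
dequeue()->16, []

Final queue: []


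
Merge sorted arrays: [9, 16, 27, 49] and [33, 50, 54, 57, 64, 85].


Take 9 from A
Take 16 from A
Take 27 from A
Take 33 from B
Take 49 from A

Merged: [9, 16, 27, 33, 49, 50, 54, 57, 64, 85]


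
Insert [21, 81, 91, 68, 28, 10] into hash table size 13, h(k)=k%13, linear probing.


Insert 21: h=8 -> slot 8
Insert 81: h=3 -> slot 3
Insert 91: h=0 -> slot 0
Insert 68: h=3, 1 probes -> slot 4
Insert 28: h=2 -> slot 2
Insert 10: h=10 -> slot 10

Table: [91, None, 28, 81, 68, None, None, None, 21, None, 10, None, None]


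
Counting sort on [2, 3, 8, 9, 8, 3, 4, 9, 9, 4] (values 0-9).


Input: [2, 3, 8, 9, 8, 3, 4, 9, 9, 4]
Counts: [0, 0, 1, 2, 2, 0, 0, 0, 2, 3]

Sorted: [2, 3, 3, 4, 4, 8, 8, 9, 9, 9]


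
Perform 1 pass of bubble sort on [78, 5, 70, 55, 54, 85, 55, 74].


Initial: [78, 5, 70, 55, 54, 85, 55, 74]
Pass 1: [5, 70, 55, 54, 78, 55, 74, 85] (6 swaps)

After 1 pass: [5, 70, 55, 54, 78, 55, 74, 85]


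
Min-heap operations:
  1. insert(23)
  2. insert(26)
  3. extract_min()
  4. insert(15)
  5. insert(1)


insert(23) -> [23]
insert(26) -> [23, 26]
extract_min()->23, [26]
insert(15) -> [15, 26]
insert(1) -> [1, 26, 15]

Final heap: [1, 26, 15]


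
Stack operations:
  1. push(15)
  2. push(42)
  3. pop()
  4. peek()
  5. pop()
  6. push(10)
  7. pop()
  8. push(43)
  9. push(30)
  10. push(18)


push(15) -> [15]
push(42) -> [15, 42]
pop()->42, [15]
peek()->15
pop()->15, []
push(10) -> [10]
pop()->10, []
push(43) -> [43]
push(30) -> [43, 30]
push(18) -> [43, 30, 18]

Final stack: [43, 30, 18]


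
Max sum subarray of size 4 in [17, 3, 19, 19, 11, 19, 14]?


[0:4]: 58
[1:5]: 52
[2:6]: 68
[3:7]: 63

Max: 68 at [2:6]


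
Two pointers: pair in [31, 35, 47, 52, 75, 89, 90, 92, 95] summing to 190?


lo=0(31)+hi=8(95)=126
lo=1(35)+hi=8(95)=130
lo=2(47)+hi=8(95)=142
lo=3(52)+hi=8(95)=147
lo=4(75)+hi=8(95)=170
lo=5(89)+hi=8(95)=184
lo=6(90)+hi=8(95)=185
lo=7(92)+hi=8(95)=187

No pair found


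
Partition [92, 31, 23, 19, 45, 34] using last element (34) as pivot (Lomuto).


Pivot: 34
  31 <= 34: swap -> [31, 92, 23, 19, 45, 34]
  23 <= 34: swap -> [31, 23, 92, 19, 45, 34]
  19 <= 34: swap -> [31, 23, 19, 92, 45, 34]
Place pivot at 3: [31, 23, 19, 34, 45, 92]

Partitioned: [31, 23, 19, 34, 45, 92]


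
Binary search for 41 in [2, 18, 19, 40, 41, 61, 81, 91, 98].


Step 1: lo=0, hi=8, mid=4, val=41

Found at index 4


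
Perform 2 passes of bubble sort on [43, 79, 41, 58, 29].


Initial: [43, 79, 41, 58, 29]
Pass 1: [43, 41, 58, 29, 79] (3 swaps)
Pass 2: [41, 43, 29, 58, 79] (2 swaps)

After 2 passes: [41, 43, 29, 58, 79]


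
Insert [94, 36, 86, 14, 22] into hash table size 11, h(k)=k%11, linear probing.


Insert 94: h=6 -> slot 6
Insert 36: h=3 -> slot 3
Insert 86: h=9 -> slot 9
Insert 14: h=3, 1 probes -> slot 4
Insert 22: h=0 -> slot 0

Table: [22, None, None, 36, 14, None, 94, None, None, 86, None]


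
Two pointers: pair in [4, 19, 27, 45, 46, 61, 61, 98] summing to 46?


lo=0(4)+hi=7(98)=102
lo=0(4)+hi=6(61)=65
lo=0(4)+hi=5(61)=65
lo=0(4)+hi=4(46)=50
lo=0(4)+hi=3(45)=49
lo=0(4)+hi=2(27)=31
lo=1(19)+hi=2(27)=46

Yes: 19+27=46


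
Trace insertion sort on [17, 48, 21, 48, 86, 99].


Initial: [17, 48, 21, 48, 86, 99]
Insert 48: [17, 48, 21, 48, 86, 99]
Insert 21: [17, 21, 48, 48, 86, 99]
Insert 48: [17, 21, 48, 48, 86, 99]
Insert 86: [17, 21, 48, 48, 86, 99]
Insert 99: [17, 21, 48, 48, 86, 99]

Sorted: [17, 21, 48, 48, 86, 99]


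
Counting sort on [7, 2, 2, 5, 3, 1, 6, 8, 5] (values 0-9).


Input: [7, 2, 2, 5, 3, 1, 6, 8, 5]
Counts: [0, 1, 2, 1, 0, 2, 1, 1, 1, 0]

Sorted: [1, 2, 2, 3, 5, 5, 6, 7, 8]


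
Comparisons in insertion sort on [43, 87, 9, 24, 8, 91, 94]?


Algorithm: insertion sort
Input: [43, 87, 9, 24, 8, 91, 94]
Sorted: [8, 9, 24, 43, 87, 91, 94]

12


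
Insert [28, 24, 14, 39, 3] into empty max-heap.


Insert 28: [28]
Insert 24: [28, 24]
Insert 14: [28, 24, 14]
Insert 39: [39, 28, 14, 24]
Insert 3: [39, 28, 14, 24, 3]

Final heap: [39, 28, 14, 24, 3]


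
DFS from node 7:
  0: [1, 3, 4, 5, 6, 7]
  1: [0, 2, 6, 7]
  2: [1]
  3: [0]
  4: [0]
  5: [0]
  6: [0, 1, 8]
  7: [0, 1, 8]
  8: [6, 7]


Visit 7, push [8, 1, 0]
Visit 0, push [6, 5, 4, 3, 1]
Visit 1, push [6, 2]
Visit 2, push []
Visit 6, push [8]
Visit 8, push []
Visit 3, push []
Visit 4, push []
Visit 5, push []

DFS order: [7, 0, 1, 2, 6, 8, 3, 4, 5]


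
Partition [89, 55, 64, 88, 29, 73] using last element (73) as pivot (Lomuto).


Pivot: 73
  55 <= 73: swap -> [55, 89, 64, 88, 29, 73]
  64 <= 73: swap -> [55, 64, 89, 88, 29, 73]
  29 <= 73: swap -> [55, 64, 29, 88, 89, 73]
Place pivot at 3: [55, 64, 29, 73, 89, 88]

Partitioned: [55, 64, 29, 73, 89, 88]


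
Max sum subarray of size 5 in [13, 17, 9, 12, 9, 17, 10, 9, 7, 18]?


[0:5]: 60
[1:6]: 64
[2:7]: 57
[3:8]: 57
[4:9]: 52
[5:10]: 61

Max: 64 at [1:6]


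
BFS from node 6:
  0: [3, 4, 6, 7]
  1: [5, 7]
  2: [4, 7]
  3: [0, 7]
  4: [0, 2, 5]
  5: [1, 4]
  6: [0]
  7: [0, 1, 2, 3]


Visit 6, enqueue [0]
Visit 0, enqueue [3, 4, 7]
Visit 3, enqueue []
Visit 4, enqueue [2, 5]
Visit 7, enqueue [1]
Visit 2, enqueue []
Visit 5, enqueue []
Visit 1, enqueue []

BFS order: [6, 0, 3, 4, 7, 2, 5, 1]


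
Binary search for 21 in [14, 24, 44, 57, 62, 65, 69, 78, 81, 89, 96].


Step 1: lo=0, hi=10, mid=5, val=65
Step 2: lo=0, hi=4, mid=2, val=44
Step 3: lo=0, hi=1, mid=0, val=14
Step 4: lo=1, hi=1, mid=1, val=24

Not found


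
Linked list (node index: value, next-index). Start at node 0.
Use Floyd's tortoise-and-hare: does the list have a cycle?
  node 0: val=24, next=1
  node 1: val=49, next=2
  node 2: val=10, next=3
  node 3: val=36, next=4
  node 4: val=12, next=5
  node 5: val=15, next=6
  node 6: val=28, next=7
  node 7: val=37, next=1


Floyd's tortoise (slow, +1) and hare (fast, +2):
  init: slow=0, fast=0
  step 1: slow=1, fast=2
  step 2: slow=2, fast=4
  step 3: slow=3, fast=6
  step 4: slow=4, fast=1
  step 5: slow=5, fast=3
  step 6: slow=6, fast=5
  step 7: slow=7, fast=7
  slow == fast at node 7: cycle detected

Cycle: yes


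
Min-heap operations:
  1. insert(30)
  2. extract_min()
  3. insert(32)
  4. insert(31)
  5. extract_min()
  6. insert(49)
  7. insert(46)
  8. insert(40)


insert(30) -> [30]
extract_min()->30, []
insert(32) -> [32]
insert(31) -> [31, 32]
extract_min()->31, [32]
insert(49) -> [32, 49]
insert(46) -> [32, 49, 46]
insert(40) -> [32, 40, 46, 49]

Final heap: [32, 40, 46, 49]


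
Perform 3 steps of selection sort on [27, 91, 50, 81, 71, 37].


Initial: [27, 91, 50, 81, 71, 37]
Step 1: min=27 at 0
  Swap: [27, 91, 50, 81, 71, 37]
Step 2: min=37 at 5
  Swap: [27, 37, 50, 81, 71, 91]
Step 3: min=50 at 2
  Swap: [27, 37, 50, 81, 71, 91]

After 3 steps: [27, 37, 50, 81, 71, 91]


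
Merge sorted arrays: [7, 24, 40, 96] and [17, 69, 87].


Take 7 from A
Take 17 from B
Take 24 from A
Take 40 from A
Take 69 from B
Take 87 from B

Merged: [7, 17, 24, 40, 69, 87, 96]
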